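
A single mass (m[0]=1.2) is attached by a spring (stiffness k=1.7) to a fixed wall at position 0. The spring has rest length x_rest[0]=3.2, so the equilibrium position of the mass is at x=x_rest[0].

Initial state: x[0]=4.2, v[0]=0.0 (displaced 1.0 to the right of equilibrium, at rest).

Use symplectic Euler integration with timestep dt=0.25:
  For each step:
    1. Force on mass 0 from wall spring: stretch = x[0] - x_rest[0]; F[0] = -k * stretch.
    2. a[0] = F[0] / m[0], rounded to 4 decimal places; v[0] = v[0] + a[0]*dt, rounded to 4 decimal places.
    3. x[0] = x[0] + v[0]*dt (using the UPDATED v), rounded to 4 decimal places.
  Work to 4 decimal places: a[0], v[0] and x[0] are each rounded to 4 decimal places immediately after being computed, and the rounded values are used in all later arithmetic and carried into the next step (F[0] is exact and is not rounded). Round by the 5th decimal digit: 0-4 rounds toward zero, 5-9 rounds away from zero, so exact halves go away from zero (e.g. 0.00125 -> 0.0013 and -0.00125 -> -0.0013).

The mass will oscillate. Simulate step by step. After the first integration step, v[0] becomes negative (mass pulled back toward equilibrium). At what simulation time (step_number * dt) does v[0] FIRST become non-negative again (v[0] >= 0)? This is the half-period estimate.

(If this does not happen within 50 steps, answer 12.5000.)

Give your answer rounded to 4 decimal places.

Answer: 2.7500

Derivation:
Step 0: x=[4.2000] v=[0.0000]
Step 1: x=[4.1115] v=[-0.3542]
Step 2: x=[3.9423] v=[-0.6770]
Step 3: x=[3.7073] v=[-0.9399]
Step 4: x=[3.4274] v=[-1.1196]
Step 5: x=[3.1274] v=[-1.2002]
Step 6: x=[2.8338] v=[-1.1745]
Step 7: x=[2.5726] v=[-1.0448]
Step 8: x=[2.3670] v=[-0.8226]
Step 9: x=[2.2351] v=[-0.5276]
Step 10: x=[2.1886] v=[-0.1859]
Step 11: x=[2.2317] v=[0.1723]
First v>=0 after going negative at step 11, time=2.7500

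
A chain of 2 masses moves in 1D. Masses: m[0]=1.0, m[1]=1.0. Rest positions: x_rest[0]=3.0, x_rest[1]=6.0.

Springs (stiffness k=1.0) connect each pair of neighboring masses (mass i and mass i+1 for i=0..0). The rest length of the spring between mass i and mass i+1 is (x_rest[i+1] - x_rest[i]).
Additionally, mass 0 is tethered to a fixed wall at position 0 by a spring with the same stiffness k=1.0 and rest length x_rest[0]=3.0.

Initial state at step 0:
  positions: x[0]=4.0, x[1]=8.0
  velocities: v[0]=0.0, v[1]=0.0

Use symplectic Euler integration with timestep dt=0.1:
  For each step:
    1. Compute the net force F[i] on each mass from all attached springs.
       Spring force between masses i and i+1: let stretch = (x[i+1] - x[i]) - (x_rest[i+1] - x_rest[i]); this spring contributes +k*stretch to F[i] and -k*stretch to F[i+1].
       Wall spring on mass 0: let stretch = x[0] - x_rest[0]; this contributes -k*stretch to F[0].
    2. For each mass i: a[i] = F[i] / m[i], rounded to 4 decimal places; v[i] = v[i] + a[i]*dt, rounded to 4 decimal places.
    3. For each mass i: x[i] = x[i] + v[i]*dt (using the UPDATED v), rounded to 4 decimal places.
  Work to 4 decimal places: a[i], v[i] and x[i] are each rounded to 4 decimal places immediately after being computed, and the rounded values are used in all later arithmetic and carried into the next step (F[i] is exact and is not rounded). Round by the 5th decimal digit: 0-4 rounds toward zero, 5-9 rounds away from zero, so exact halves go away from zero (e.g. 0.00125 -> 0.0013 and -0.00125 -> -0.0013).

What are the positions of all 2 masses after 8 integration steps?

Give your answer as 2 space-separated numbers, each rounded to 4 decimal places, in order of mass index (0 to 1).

Step 0: x=[4.0000 8.0000] v=[0.0000 0.0000]
Step 1: x=[4.0000 7.9900] v=[0.0000 -0.1000]
Step 2: x=[3.9999 7.9701] v=[-0.0010 -0.1990]
Step 3: x=[3.9995 7.9405] v=[-0.0040 -0.2960]
Step 4: x=[3.9985 7.9015] v=[-0.0099 -0.3901]
Step 5: x=[3.9966 7.8535] v=[-0.0195 -0.4804]
Step 6: x=[3.9933 7.7969] v=[-0.0335 -0.5661]
Step 7: x=[3.9881 7.7323] v=[-0.0525 -0.6465]
Step 8: x=[3.9804 7.6602] v=[-0.0769 -0.7209]

Answer: 3.9804 7.6602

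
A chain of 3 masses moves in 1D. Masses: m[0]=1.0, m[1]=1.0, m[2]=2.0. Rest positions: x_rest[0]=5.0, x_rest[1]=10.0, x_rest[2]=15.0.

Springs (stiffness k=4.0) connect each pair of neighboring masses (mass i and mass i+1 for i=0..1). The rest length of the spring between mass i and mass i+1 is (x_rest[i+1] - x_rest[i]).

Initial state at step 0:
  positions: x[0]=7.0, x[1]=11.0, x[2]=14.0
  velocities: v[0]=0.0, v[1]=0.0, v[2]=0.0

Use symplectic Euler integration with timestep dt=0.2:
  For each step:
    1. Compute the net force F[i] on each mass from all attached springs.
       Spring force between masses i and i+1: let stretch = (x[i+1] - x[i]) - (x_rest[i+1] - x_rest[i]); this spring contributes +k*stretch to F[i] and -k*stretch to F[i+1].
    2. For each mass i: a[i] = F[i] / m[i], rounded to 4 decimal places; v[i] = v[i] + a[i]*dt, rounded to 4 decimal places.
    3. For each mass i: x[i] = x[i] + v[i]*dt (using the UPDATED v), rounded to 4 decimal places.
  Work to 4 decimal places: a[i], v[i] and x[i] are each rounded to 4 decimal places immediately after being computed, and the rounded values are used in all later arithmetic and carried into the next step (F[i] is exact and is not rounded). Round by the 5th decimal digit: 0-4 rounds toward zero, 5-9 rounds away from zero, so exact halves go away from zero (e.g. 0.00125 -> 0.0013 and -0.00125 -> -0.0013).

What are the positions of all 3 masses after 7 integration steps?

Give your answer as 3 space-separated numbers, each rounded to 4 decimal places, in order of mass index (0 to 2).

Answer: 3.6131 9.8942 16.2463

Derivation:
Step 0: x=[7.0000 11.0000 14.0000] v=[0.0000 0.0000 0.0000]
Step 1: x=[6.8400 10.8400 14.1600] v=[-0.8000 -0.8000 0.8000]
Step 2: x=[6.5200 10.5712 14.4544] v=[-1.6000 -1.3440 1.4720]
Step 3: x=[6.0482 10.2755 14.8381] v=[-2.3590 -1.4784 1.9187]
Step 4: x=[5.4528 10.0335 15.2568] v=[-2.9772 -1.2102 2.0937]
Step 5: x=[4.7903 9.8943 15.6577] v=[-3.3126 -0.6961 2.0044]
Step 6: x=[4.1444 9.8606 15.9975] v=[-3.2294 -0.1686 1.6990]
Step 7: x=[3.6131 9.8942 16.2463] v=[-2.6564 0.1680 1.2442]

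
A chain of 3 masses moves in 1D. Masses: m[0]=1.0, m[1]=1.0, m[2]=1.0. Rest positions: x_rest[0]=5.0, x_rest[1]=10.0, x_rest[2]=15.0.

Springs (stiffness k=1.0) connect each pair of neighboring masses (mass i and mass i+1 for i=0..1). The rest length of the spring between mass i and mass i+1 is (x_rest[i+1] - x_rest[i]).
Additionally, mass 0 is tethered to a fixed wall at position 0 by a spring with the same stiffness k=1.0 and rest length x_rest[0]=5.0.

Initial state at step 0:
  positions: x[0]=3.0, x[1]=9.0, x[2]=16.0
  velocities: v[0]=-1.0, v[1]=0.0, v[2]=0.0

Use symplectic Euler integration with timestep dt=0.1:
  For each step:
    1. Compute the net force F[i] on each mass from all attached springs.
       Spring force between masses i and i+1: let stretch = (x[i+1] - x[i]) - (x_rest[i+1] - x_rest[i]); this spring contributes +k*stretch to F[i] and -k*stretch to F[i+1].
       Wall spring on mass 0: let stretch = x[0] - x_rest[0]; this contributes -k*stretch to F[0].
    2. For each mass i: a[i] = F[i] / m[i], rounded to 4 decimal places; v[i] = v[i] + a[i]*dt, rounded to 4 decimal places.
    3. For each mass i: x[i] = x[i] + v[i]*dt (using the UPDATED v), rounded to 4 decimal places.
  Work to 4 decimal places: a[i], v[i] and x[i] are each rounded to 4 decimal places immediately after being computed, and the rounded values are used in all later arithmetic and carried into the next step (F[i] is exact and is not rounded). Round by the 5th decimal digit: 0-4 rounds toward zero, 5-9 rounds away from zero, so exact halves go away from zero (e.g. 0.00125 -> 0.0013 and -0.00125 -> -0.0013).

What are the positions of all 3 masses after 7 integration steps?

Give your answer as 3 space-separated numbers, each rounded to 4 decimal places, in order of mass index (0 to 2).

Step 0: x=[3.0000 9.0000 16.0000] v=[-1.0000 0.0000 0.0000]
Step 1: x=[2.9300 9.0100 15.9800] v=[-0.7000 0.1000 -0.2000]
Step 2: x=[2.8915 9.0289 15.9403] v=[-0.3850 0.1890 -0.3970]
Step 3: x=[2.8855 9.0555 15.8815] v=[-0.0604 0.2664 -0.5881]
Step 4: x=[2.9123 9.0887 15.8044] v=[0.2681 0.3320 -0.7707]
Step 5: x=[2.9718 9.1273 15.7102] v=[0.5945 0.3859 -0.9423]
Step 6: x=[3.0631 9.1702 15.6001] v=[0.9129 0.4286 -1.1006]
Step 7: x=[3.1848 9.2163 15.4757] v=[1.2173 0.4609 -1.2436]

Answer: 3.1848 9.2163 15.4757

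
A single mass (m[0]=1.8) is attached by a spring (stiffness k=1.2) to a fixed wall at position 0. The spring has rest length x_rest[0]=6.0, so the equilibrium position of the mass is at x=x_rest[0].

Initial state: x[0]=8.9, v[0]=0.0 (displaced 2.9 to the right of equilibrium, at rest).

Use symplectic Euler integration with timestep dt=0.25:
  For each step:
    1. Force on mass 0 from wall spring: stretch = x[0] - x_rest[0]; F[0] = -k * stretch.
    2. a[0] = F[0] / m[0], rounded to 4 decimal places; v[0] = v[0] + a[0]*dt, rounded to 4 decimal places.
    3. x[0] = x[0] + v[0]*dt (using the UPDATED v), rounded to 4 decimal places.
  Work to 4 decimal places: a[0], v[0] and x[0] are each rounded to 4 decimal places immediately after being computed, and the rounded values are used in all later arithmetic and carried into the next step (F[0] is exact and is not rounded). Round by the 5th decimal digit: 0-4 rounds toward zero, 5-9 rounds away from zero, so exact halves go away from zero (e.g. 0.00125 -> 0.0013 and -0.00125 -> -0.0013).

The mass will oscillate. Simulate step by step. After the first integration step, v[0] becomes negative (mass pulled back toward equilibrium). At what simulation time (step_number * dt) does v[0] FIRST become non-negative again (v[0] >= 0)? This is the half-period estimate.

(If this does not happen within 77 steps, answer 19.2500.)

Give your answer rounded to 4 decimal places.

Step 0: x=[8.9000] v=[0.0000]
Step 1: x=[8.7792] v=[-0.4833]
Step 2: x=[8.5426] v=[-0.9465]
Step 3: x=[8.2000] v=[-1.3703]
Step 4: x=[7.7658] v=[-1.7370]
Step 5: x=[7.2580] v=[-2.0313]
Step 6: x=[6.6978] v=[-2.2410]
Step 7: x=[6.1085] v=[-2.3573]
Step 8: x=[5.5147] v=[-2.3754]
Step 9: x=[4.9411] v=[-2.2945]
Step 10: x=[4.4116] v=[-2.1180]
Step 11: x=[3.9483] v=[-1.8533]
Step 12: x=[3.5705] v=[-1.5114]
Step 13: x=[3.2939] v=[-1.1065]
Step 14: x=[3.1300] v=[-0.6555]
Step 15: x=[3.0857] v=[-0.1772]
Step 16: x=[3.1628] v=[0.3085]
First v>=0 after going negative at step 16, time=4.0000

Answer: 4.0000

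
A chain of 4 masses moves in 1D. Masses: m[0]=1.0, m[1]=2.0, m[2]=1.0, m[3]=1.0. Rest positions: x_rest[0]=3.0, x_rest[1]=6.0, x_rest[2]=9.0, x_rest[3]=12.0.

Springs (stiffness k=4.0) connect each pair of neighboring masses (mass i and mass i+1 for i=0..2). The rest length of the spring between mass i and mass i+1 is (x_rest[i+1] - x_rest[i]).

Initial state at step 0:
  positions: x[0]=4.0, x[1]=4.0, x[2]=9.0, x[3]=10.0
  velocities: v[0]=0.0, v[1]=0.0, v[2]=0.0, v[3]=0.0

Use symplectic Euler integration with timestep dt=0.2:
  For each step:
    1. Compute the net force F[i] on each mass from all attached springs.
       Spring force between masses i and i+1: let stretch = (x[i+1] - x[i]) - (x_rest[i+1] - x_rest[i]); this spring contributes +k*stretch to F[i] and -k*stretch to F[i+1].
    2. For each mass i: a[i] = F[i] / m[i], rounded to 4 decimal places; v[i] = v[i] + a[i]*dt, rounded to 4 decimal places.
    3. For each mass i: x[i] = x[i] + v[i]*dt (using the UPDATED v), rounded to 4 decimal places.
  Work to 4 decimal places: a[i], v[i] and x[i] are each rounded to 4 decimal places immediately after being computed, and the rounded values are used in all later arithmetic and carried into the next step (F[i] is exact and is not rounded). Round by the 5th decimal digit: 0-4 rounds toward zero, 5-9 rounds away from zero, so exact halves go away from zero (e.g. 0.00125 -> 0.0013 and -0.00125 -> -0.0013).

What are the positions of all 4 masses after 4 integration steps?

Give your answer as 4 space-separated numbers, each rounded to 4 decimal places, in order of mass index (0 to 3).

Step 0: x=[4.0000 4.0000 9.0000 10.0000] v=[0.0000 0.0000 0.0000 0.0000]
Step 1: x=[3.5200 4.4000 8.3600 10.3200] v=[-2.4000 2.0000 -3.2000 1.6000]
Step 2: x=[2.7008 5.0464 7.4000 10.8064] v=[-4.0960 3.2320 -4.8000 2.4320]
Step 3: x=[1.7769 5.6934 6.6084 11.2278] v=[-4.6195 3.2352 -3.9578 2.1069]
Step 4: x=[0.9996 6.1003 6.4095 11.3901] v=[-3.8863 2.0346 -0.9943 0.8114]

Answer: 0.9996 6.1003 6.4095 11.3901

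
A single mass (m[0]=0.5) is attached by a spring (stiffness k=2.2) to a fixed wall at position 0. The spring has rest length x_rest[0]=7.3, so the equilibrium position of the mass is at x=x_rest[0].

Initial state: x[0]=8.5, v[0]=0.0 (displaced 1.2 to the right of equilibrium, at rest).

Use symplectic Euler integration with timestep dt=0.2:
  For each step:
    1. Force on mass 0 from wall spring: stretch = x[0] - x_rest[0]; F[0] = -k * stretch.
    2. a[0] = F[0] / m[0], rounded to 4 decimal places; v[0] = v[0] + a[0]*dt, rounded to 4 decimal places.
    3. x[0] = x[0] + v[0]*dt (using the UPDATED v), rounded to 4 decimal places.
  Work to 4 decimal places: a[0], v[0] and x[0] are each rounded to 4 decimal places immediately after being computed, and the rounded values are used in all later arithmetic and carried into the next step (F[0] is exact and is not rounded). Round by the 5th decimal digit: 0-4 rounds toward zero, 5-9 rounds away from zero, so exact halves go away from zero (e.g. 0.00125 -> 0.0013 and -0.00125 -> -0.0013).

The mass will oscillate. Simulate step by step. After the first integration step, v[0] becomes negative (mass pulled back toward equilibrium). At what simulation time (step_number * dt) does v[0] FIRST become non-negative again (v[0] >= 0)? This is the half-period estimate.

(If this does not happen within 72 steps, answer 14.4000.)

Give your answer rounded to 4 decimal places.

Step 0: x=[8.5000] v=[0.0000]
Step 1: x=[8.2888] v=[-1.0560]
Step 2: x=[7.9036] v=[-1.9261]
Step 3: x=[7.4121] v=[-2.4573]
Step 4: x=[6.9009] v=[-2.5559]
Step 5: x=[6.4600] v=[-2.2047]
Step 6: x=[6.1669] v=[-1.4655]
Step 7: x=[6.0732] v=[-0.4684]
Step 8: x=[6.1954] v=[0.6112]
First v>=0 after going negative at step 8, time=1.6000

Answer: 1.6000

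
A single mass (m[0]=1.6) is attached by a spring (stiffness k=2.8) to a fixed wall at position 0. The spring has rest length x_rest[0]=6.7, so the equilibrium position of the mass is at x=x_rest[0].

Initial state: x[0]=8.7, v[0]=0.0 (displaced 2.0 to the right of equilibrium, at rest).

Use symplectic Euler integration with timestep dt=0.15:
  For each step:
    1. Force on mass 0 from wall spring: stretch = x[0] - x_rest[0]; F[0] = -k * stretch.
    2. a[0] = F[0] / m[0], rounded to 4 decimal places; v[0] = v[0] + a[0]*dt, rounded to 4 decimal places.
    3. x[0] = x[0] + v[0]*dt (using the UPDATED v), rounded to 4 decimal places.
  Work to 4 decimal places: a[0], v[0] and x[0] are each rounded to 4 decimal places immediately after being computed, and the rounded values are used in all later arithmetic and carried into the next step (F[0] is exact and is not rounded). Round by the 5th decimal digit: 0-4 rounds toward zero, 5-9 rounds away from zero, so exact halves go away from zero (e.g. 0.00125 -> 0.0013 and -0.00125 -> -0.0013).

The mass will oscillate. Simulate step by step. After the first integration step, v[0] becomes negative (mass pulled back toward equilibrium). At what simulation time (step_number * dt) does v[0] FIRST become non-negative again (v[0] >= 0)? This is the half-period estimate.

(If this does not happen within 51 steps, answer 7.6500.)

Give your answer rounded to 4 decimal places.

Answer: 2.4000

Derivation:
Step 0: x=[8.7000] v=[0.0000]
Step 1: x=[8.6213] v=[-0.5250]
Step 2: x=[8.4669] v=[-1.0293]
Step 3: x=[8.2429] v=[-1.4931]
Step 4: x=[7.9582] v=[-1.8981]
Step 5: x=[7.6239] v=[-2.2284]
Step 6: x=[7.2533] v=[-2.4709]
Step 7: x=[6.8609] v=[-2.6161]
Step 8: x=[6.4622] v=[-2.6583]
Step 9: x=[6.0728] v=[-2.5959]
Step 10: x=[5.7081] v=[-2.4313]
Step 11: x=[5.3825] v=[-2.1709]
Step 12: x=[5.1087] v=[-1.8251]
Step 13: x=[4.8976] v=[-1.4074]
Step 14: x=[4.7575] v=[-0.9343]
Step 15: x=[4.6938] v=[-0.4244]
Step 16: x=[4.7091] v=[0.1022]
First v>=0 after going negative at step 16, time=2.4000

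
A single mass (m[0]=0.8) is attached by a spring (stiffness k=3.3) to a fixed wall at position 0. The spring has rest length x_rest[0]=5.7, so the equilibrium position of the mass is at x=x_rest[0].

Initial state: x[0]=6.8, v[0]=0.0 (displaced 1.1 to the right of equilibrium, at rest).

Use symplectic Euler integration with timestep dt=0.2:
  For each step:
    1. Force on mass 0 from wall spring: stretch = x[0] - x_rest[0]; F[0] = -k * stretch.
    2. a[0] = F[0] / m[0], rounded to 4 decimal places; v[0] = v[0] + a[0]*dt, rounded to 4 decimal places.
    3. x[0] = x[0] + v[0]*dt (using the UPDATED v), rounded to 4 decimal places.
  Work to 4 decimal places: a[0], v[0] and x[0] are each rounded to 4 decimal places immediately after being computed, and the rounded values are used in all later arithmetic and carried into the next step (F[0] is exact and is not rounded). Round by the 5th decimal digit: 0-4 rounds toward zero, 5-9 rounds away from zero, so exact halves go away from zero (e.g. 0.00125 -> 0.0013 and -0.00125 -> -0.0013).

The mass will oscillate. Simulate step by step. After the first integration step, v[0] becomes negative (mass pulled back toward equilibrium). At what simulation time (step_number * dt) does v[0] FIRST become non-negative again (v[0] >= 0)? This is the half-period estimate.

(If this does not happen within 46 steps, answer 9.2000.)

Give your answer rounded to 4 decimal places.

Step 0: x=[6.8000] v=[0.0000]
Step 1: x=[6.6185] v=[-0.9075]
Step 2: x=[6.2854] v=[-1.6653]
Step 3: x=[5.8557] v=[-2.1483]
Step 4: x=[5.4003] v=[-2.2768]
Step 5: x=[4.9944] v=[-2.0295]
Step 6: x=[4.7049] v=[-1.4474]
Step 7: x=[4.5796] v=[-0.6264]
Step 8: x=[4.6392] v=[0.2979]
First v>=0 after going negative at step 8, time=1.6000

Answer: 1.6000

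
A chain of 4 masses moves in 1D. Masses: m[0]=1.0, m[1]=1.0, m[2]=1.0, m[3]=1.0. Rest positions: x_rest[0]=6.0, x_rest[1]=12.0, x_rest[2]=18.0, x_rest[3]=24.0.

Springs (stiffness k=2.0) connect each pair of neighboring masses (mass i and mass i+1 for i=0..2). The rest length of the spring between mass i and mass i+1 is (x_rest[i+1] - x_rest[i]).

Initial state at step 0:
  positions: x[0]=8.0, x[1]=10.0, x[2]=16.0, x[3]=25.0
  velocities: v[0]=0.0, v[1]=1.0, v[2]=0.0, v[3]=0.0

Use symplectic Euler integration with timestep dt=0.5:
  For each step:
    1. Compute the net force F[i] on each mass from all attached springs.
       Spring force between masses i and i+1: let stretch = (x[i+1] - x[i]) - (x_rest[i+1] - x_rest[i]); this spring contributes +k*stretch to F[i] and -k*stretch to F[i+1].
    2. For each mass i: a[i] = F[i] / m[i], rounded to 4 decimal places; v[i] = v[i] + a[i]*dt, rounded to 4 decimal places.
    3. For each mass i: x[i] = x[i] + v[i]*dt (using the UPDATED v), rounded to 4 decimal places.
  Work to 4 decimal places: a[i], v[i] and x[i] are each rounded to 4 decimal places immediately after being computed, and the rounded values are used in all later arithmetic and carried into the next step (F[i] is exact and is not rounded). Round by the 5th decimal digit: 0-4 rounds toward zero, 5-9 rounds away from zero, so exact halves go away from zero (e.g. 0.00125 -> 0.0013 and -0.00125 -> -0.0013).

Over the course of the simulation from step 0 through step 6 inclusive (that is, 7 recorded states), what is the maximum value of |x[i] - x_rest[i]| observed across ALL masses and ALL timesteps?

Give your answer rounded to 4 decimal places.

Step 0: x=[8.0000 10.0000 16.0000 25.0000] v=[0.0000 1.0000 0.0000 0.0000]
Step 1: x=[6.0000 12.5000 17.5000 23.5000] v=[-4.0000 5.0000 3.0000 -3.0000]
Step 2: x=[4.2500 14.2500 19.5000 22.0000] v=[-3.5000 3.5000 4.0000 -3.0000]
Step 3: x=[4.5000 13.6250 20.1250 22.2500] v=[0.5000 -1.2500 1.2500 0.5000]
Step 4: x=[6.3125 11.6875 18.5625 24.4375] v=[3.6250 -3.8750 -3.1250 4.3750]
Step 5: x=[7.8125 10.5000 16.5000 26.6875] v=[3.0000 -2.3750 -4.1250 4.5000]
Step 6: x=[7.6563 10.9688 16.5313 26.8438] v=[-0.3125 0.9375 0.0625 0.3125]
Max displacement = 2.8438

Answer: 2.8438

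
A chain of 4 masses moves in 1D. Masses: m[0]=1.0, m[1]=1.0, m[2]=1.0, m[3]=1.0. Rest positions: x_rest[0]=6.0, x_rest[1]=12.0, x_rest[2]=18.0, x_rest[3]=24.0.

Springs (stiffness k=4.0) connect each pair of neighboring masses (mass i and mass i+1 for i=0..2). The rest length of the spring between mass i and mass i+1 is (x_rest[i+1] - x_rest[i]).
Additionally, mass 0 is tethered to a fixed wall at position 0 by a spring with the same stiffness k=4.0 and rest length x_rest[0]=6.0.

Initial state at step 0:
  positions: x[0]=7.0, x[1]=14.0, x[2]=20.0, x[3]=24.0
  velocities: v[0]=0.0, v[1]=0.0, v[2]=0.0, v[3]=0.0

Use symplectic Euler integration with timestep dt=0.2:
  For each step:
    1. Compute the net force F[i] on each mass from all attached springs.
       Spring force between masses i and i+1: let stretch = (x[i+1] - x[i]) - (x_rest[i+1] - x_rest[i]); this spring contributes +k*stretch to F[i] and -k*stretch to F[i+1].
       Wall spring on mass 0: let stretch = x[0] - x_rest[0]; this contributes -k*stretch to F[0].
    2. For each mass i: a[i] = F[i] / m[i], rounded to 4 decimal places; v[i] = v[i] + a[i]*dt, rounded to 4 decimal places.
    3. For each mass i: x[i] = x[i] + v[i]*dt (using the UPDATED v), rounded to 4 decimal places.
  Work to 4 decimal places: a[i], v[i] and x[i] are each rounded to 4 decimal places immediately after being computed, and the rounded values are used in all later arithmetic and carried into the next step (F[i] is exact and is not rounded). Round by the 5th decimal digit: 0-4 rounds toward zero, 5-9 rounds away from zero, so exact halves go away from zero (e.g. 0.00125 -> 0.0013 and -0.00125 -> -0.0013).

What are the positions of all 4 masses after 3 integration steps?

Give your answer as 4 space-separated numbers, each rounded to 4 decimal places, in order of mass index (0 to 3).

Step 0: x=[7.0000 14.0000 20.0000 24.0000] v=[0.0000 0.0000 0.0000 0.0000]
Step 1: x=[7.0000 13.8400 19.6800 24.3200] v=[0.0000 -0.8000 -1.6000 1.6000]
Step 2: x=[6.9744 13.5200 19.1680 24.8576] v=[-0.1280 -1.6000 -2.5600 2.6880]
Step 3: x=[6.8802 13.0564 18.6627 25.4449] v=[-0.4710 -2.3181 -2.5267 2.9363]

Answer: 6.8802 13.0564 18.6627 25.4449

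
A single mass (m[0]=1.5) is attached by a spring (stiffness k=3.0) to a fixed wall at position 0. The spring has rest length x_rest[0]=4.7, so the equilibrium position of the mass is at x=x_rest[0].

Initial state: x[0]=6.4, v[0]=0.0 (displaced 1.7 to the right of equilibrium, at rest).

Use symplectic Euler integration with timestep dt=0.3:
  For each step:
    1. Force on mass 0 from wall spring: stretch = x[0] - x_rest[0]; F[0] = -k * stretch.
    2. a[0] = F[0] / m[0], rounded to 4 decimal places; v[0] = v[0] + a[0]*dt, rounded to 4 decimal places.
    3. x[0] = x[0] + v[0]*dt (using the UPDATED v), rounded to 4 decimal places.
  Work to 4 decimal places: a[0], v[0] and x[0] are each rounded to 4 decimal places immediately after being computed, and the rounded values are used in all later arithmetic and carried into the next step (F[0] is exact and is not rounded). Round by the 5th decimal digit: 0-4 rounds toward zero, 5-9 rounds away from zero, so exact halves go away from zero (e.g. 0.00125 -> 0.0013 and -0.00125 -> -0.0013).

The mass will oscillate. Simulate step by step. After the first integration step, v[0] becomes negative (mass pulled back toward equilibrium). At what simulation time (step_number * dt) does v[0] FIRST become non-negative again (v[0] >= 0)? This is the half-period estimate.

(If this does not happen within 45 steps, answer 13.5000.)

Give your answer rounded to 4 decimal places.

Answer: 2.4000

Derivation:
Step 0: x=[6.4000] v=[0.0000]
Step 1: x=[6.0940] v=[-1.0200]
Step 2: x=[5.5371] v=[-1.8564]
Step 3: x=[4.8295] v=[-2.3587]
Step 4: x=[4.0986] v=[-2.4364]
Step 5: x=[3.4759] v=[-2.0756]
Step 6: x=[3.0736] v=[-1.3411]
Step 7: x=[2.9640] v=[-0.3653]
Step 8: x=[3.1669] v=[0.6763]
First v>=0 after going negative at step 8, time=2.4000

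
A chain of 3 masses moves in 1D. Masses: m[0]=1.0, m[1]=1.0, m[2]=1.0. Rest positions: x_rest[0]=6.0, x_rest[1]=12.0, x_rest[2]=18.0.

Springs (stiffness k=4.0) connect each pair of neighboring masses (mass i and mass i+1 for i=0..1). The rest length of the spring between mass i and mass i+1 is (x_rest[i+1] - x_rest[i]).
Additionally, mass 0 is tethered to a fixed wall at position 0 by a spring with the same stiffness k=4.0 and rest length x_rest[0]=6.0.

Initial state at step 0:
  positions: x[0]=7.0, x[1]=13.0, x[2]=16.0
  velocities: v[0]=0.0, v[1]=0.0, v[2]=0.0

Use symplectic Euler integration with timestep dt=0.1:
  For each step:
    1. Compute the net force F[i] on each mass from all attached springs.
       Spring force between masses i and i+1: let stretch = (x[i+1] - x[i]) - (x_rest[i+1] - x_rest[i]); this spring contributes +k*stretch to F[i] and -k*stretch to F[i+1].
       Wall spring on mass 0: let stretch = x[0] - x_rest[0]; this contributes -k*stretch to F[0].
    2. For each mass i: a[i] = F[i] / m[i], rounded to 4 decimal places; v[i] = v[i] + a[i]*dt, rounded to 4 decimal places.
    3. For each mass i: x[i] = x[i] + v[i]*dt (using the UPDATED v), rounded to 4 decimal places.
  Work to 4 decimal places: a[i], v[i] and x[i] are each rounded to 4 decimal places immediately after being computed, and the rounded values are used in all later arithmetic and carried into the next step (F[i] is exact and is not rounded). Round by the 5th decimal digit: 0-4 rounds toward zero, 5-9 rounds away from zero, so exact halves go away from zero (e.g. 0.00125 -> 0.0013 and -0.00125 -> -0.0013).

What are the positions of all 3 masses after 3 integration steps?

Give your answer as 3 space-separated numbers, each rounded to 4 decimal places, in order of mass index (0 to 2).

Answer: 6.7526 12.3425 16.6729

Derivation:
Step 0: x=[7.0000 13.0000 16.0000] v=[0.0000 0.0000 0.0000]
Step 1: x=[6.9600 12.8800 16.1200] v=[-0.4000 -1.2000 1.2000]
Step 2: x=[6.8784 12.6528 16.3504] v=[-0.8160 -2.2720 2.3040]
Step 3: x=[6.7526 12.3425 16.6729] v=[-1.2576 -3.1027 3.2250]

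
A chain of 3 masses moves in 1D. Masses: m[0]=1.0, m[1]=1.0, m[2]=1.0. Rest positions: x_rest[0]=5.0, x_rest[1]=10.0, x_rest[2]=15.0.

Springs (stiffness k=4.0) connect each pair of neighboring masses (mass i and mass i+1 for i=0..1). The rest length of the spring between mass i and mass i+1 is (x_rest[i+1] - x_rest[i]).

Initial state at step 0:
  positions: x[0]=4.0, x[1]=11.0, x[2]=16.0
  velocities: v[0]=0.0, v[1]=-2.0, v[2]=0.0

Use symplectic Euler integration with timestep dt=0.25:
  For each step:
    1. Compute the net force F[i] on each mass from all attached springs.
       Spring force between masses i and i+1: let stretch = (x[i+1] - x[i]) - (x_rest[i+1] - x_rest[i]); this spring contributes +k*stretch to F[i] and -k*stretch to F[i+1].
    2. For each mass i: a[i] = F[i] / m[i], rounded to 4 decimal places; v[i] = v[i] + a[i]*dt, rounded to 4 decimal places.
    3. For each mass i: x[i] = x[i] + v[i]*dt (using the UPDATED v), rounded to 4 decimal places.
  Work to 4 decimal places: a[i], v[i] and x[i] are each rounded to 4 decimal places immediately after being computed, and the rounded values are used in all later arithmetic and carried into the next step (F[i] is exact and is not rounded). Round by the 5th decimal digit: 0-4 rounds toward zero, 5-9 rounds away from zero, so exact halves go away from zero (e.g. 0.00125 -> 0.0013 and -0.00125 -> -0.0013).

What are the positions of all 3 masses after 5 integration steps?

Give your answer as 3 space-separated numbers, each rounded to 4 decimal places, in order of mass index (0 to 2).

Step 0: x=[4.0000 11.0000 16.0000] v=[0.0000 -2.0000 0.0000]
Step 1: x=[4.5000 10.0000 16.0000] v=[2.0000 -4.0000 0.0000]
Step 2: x=[5.1250 9.1250 15.7500] v=[2.5000 -3.5000 -1.0000]
Step 3: x=[5.5000 8.9063 15.0938] v=[1.5000 -0.8750 -2.6250]
Step 4: x=[5.4766 9.3829 14.1407] v=[-0.0937 1.9062 -3.8125]
Step 5: x=[5.1798 10.0723 13.2481] v=[-1.1874 2.7577 -3.5703]

Answer: 5.1798 10.0723 13.2481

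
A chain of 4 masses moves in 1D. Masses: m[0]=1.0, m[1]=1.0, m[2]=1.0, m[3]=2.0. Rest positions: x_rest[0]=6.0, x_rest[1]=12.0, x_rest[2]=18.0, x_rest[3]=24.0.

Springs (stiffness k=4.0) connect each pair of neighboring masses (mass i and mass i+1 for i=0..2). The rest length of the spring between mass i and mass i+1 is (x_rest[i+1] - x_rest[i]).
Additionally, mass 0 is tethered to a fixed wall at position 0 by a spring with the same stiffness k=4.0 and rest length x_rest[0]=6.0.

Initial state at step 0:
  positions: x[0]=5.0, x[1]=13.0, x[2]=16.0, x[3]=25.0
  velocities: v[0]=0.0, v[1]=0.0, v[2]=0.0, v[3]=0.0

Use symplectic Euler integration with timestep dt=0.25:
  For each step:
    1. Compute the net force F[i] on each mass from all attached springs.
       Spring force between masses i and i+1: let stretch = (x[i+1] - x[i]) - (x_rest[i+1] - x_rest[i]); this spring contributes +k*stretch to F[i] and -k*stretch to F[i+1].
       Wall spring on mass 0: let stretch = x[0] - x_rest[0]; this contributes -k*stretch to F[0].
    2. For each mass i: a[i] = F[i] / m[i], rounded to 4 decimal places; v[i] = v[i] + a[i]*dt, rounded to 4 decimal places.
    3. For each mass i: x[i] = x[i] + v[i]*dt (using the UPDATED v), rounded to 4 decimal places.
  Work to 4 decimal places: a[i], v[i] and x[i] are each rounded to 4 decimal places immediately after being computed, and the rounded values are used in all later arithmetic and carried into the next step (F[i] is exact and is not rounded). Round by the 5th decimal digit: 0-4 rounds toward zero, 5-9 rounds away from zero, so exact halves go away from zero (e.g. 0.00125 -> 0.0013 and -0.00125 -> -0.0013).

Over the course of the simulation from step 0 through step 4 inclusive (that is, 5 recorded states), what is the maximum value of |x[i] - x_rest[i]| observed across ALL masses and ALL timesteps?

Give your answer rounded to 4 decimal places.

Step 0: x=[5.0000 13.0000 16.0000 25.0000] v=[0.0000 0.0000 0.0000 0.0000]
Step 1: x=[5.7500 11.7500 17.5000 24.6250] v=[3.0000 -5.0000 6.0000 -1.5000]
Step 2: x=[6.5625 10.4375 19.3438 24.1094] v=[3.2500 -5.2500 7.3750 -2.0625]
Step 3: x=[6.7031 10.3828 20.1524 23.7481] v=[0.5625 -0.2187 3.2343 -1.4453]
Step 4: x=[6.0879 11.8506 19.4175 23.6873] v=[-2.4609 5.8712 -2.9396 -0.2432]
Max displacement = 2.1524

Answer: 2.1524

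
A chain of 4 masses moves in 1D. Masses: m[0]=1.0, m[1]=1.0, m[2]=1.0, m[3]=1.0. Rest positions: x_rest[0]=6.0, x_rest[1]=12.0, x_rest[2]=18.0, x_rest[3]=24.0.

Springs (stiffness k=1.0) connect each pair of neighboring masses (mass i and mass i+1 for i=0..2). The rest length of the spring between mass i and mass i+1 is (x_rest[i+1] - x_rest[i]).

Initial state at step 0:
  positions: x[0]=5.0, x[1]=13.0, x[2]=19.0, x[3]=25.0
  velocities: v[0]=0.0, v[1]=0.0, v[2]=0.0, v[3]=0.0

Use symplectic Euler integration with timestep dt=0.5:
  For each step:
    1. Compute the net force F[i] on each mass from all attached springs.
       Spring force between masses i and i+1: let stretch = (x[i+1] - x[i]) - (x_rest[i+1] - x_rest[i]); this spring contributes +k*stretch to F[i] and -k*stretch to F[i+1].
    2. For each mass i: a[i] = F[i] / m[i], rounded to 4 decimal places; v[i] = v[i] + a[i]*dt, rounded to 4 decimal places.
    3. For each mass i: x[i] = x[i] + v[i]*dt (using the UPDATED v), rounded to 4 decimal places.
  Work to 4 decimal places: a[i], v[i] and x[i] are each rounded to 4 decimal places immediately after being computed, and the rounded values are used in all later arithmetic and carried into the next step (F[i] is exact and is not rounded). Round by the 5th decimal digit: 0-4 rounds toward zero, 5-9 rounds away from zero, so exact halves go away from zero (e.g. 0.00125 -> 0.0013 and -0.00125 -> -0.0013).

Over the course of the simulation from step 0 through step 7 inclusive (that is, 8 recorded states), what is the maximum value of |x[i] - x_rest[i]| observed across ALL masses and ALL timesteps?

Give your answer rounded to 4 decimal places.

Answer: 1.4382

Derivation:
Step 0: x=[5.0000 13.0000 19.0000 25.0000] v=[0.0000 0.0000 0.0000 0.0000]
Step 1: x=[5.5000 12.5000 19.0000 25.0000] v=[1.0000 -1.0000 0.0000 0.0000]
Step 2: x=[6.2500 11.8750 18.8750 25.0000] v=[1.5000 -1.2500 -0.2500 0.0000]
Step 3: x=[6.9063 11.5938 18.5313 24.9688] v=[1.3125 -0.5625 -0.6875 -0.0625]
Step 4: x=[7.2345 11.8751 18.0626 24.8282] v=[0.6563 0.5625 -0.9375 -0.2813]
Step 5: x=[7.2228 12.5431 17.7384 24.4962] v=[-0.0234 1.3360 -0.6485 -0.6641]
Step 6: x=[7.0412 13.1799 17.8048 23.9747] v=[-0.3633 1.2735 0.1328 -1.0430]
Step 7: x=[6.8942 13.4382 18.2575 23.4107] v=[-0.2940 0.5166 0.9053 -1.1280]
Max displacement = 1.4382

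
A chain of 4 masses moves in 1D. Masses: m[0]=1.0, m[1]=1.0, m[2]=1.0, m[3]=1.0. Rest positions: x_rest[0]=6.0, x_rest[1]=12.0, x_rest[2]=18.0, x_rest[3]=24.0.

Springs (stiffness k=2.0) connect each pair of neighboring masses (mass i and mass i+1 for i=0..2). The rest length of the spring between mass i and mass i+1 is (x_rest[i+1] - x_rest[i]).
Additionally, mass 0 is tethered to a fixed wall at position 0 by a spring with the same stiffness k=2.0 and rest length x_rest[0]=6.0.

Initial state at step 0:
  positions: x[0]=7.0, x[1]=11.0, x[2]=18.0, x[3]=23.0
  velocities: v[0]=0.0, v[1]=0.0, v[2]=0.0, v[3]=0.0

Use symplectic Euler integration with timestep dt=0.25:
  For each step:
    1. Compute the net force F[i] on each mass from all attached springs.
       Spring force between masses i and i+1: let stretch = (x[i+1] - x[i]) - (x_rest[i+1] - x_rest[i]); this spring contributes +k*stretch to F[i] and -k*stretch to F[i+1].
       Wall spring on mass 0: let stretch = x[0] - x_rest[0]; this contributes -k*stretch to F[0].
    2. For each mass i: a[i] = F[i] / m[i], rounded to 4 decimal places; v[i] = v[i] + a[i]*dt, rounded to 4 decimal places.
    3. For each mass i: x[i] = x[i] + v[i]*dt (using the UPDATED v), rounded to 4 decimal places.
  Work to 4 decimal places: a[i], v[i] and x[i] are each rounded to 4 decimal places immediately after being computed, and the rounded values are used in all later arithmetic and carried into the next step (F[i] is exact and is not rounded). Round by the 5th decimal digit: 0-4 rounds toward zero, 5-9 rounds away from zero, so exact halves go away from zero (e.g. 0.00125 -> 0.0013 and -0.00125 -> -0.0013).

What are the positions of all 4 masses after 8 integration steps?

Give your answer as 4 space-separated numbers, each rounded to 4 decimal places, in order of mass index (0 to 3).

Step 0: x=[7.0000 11.0000 18.0000 23.0000] v=[0.0000 0.0000 0.0000 0.0000]
Step 1: x=[6.6250 11.3750 17.7500 23.1250] v=[-1.5000 1.5000 -1.0000 0.5000]
Step 2: x=[6.0156 11.9531 17.3750 23.3281] v=[-2.4375 2.3125 -1.5000 0.8125]
Step 3: x=[5.3965 12.4668 17.0664 23.5371] v=[-2.4766 2.0547 -1.2344 0.8360]
Step 4: x=[4.9866 12.6717 16.9917 23.6873] v=[-1.6397 0.8194 -0.2989 0.6007]
Step 5: x=[4.9140 12.4559 17.2139 23.7505] v=[-0.2905 -0.8632 0.8889 0.2529]
Step 6: x=[5.1699 11.8921 17.6585 23.7467] v=[1.0235 -2.2552 1.7782 -0.0154]
Step 7: x=[5.6198 11.2088 18.1433 23.7318] v=[1.7997 -2.7331 1.9391 -0.0595]
Step 8: x=[6.0659 10.6937 18.4598 23.7684] v=[1.7843 -2.0604 1.2661 0.1463]

Answer: 6.0659 10.6937 18.4598 23.7684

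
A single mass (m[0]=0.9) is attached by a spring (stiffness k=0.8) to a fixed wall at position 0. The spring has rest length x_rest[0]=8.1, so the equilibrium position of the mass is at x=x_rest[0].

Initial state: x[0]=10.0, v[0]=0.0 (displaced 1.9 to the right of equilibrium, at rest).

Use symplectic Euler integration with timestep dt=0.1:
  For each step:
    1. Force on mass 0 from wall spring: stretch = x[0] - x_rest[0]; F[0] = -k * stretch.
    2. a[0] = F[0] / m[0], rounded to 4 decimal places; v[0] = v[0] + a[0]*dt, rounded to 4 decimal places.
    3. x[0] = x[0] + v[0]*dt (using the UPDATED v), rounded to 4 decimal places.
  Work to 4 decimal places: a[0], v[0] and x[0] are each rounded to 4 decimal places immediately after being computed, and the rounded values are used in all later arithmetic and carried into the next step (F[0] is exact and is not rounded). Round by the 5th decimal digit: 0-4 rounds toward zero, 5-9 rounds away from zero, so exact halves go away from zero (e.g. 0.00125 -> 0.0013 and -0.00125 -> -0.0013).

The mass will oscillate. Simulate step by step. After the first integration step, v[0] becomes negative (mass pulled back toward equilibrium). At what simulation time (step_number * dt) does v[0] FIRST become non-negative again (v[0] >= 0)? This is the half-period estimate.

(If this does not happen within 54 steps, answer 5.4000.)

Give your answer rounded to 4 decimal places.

Step 0: x=[10.0000] v=[0.0000]
Step 1: x=[9.9831] v=[-0.1689]
Step 2: x=[9.9495] v=[-0.3363]
Step 3: x=[9.8994] v=[-0.5007]
Step 4: x=[9.8333] v=[-0.6607]
Step 5: x=[9.7518] v=[-0.8148]
Step 6: x=[9.6556] v=[-0.9616]
Step 7: x=[9.5456] v=[-1.0999]
Step 8: x=[9.4228] v=[-1.2284]
Step 9: x=[9.2882] v=[-1.3460]
Step 10: x=[9.1430] v=[-1.4516]
Step 11: x=[8.9886] v=[-1.5443]
Step 12: x=[8.8263] v=[-1.6233]
Step 13: x=[8.6575] v=[-1.6879]
Step 14: x=[8.4838] v=[-1.7375]
Step 15: x=[8.3066] v=[-1.7716]
Step 16: x=[8.1276] v=[-1.7900]
Step 17: x=[7.9484] v=[-1.7925]
Step 18: x=[7.7705] v=[-1.7790]
Step 19: x=[7.5955] v=[-1.7497]
Step 20: x=[7.4250] v=[-1.7049]
Step 21: x=[7.2605] v=[-1.6449]
Step 22: x=[7.1035] v=[-1.5703]
Step 23: x=[6.9553] v=[-1.4817]
Step 24: x=[6.8173] v=[-1.3800]
Step 25: x=[6.6907] v=[-1.2660]
Step 26: x=[6.5766] v=[-1.1407]
Step 27: x=[6.4761] v=[-1.0053]
Step 28: x=[6.3900] v=[-0.8610]
Step 29: x=[6.3191] v=[-0.7090]
Step 30: x=[6.2640] v=[-0.5507]
Step 31: x=[6.2253] v=[-0.3875]
Step 32: x=[6.2032] v=[-0.2209]
Step 33: x=[6.1980] v=[-0.0523]
Step 34: x=[6.2097] v=[0.1168]
First v>=0 after going negative at step 34, time=3.4000

Answer: 3.4000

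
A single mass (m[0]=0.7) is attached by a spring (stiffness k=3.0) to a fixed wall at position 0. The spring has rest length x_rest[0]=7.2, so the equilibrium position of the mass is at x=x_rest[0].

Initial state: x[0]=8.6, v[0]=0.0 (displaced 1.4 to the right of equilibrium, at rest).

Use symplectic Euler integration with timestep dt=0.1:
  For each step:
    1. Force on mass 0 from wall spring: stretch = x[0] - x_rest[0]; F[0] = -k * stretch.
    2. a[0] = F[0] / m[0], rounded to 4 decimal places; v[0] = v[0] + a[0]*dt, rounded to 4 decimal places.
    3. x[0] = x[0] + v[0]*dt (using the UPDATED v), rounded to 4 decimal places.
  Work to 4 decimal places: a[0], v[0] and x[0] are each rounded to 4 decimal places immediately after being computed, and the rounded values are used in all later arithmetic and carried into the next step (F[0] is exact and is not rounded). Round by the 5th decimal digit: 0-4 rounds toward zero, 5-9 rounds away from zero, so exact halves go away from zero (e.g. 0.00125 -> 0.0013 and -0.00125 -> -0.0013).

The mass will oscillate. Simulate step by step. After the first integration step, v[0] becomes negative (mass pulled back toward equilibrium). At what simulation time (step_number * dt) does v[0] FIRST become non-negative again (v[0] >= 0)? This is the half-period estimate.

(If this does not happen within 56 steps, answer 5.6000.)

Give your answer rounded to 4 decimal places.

Answer: 1.6000

Derivation:
Step 0: x=[8.6000] v=[0.0000]
Step 1: x=[8.5400] v=[-0.6000]
Step 2: x=[8.4226] v=[-1.1743]
Step 3: x=[8.2528] v=[-1.6983]
Step 4: x=[8.0379] v=[-2.1495]
Step 5: x=[7.7870] v=[-2.5086]
Step 6: x=[7.5110] v=[-2.7602]
Step 7: x=[7.2217] v=[-2.8935]
Step 8: x=[6.9314] v=[-2.9028]
Step 9: x=[6.6526] v=[-2.7877]
Step 10: x=[6.3973] v=[-2.5531]
Step 11: x=[6.1764] v=[-2.2091]
Step 12: x=[5.9994] v=[-1.7704]
Step 13: x=[5.8738] v=[-1.2559]
Step 14: x=[5.8051] v=[-0.6875]
Step 15: x=[5.7961] v=[-0.0897]
Step 16: x=[5.8473] v=[0.5120]
First v>=0 after going negative at step 16, time=1.6000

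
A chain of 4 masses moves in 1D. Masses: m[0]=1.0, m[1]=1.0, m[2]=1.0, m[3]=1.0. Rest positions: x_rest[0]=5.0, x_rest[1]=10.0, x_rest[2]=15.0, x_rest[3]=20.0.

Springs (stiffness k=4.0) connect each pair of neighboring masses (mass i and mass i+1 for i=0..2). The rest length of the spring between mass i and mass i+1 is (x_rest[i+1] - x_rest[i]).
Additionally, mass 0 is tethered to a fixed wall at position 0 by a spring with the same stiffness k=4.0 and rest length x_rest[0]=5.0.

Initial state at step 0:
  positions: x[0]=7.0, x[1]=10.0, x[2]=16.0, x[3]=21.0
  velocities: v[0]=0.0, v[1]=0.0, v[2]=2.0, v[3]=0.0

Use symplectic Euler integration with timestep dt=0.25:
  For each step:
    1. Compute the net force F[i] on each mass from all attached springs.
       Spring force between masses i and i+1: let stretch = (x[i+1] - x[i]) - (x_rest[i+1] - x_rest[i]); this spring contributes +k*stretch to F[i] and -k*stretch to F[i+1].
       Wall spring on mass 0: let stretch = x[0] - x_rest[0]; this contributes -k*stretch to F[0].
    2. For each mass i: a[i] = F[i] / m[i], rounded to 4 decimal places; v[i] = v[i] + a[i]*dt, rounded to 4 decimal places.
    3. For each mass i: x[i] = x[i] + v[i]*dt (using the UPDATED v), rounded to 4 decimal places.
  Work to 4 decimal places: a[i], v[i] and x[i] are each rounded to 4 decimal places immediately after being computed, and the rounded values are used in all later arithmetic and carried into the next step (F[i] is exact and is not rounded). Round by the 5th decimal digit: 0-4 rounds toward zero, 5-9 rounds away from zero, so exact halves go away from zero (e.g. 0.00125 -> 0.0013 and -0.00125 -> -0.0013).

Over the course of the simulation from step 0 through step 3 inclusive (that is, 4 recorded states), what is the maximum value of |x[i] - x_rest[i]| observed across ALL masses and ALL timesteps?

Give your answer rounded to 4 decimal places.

Step 0: x=[7.0000 10.0000 16.0000 21.0000] v=[0.0000 0.0000 2.0000 0.0000]
Step 1: x=[6.0000 10.7500 16.2500 21.0000] v=[-4.0000 3.0000 1.0000 0.0000]
Step 2: x=[4.6875 11.6875 16.3125 21.0625] v=[-5.2500 3.7500 0.2500 0.2500]
Step 3: x=[3.9531 12.0313 16.4063 21.1875] v=[-2.9375 1.3750 0.3750 0.5000]
Max displacement = 2.0313

Answer: 2.0313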